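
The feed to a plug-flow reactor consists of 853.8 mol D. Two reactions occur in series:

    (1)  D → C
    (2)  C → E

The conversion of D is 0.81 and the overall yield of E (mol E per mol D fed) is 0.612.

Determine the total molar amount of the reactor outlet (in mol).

854 mol

Conversion of D: D consumed = 1ξ₁ = 0.81 × 853.8 → ξ₁ = 691.6 mol.
Yield of E: 1ξ₂ / 853.8 = 0.612 → ξ₂ = 522.5 mol.
Outlet amounts (n = n₀ + Σ ν·ξ):
  D: 853.8 − 1(691.6) = 162.2
  C: 0 + 1(691.6) − 1(522.5) = 169.1
  E: 0 + 1(522.5) = 522.5
Total out = 162.2 + 169.1 + 522.5 = 853.8 mol.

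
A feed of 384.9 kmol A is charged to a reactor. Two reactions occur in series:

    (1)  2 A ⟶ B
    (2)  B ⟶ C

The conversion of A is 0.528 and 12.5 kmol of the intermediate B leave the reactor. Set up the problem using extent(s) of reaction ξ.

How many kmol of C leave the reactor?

89.1 kmol

Conversion of A: A consumed = 2ξ₁ = 0.528 × 384.9 → ξ₁ = 101.6 kmol.
B balance: n_B = 0 + 1ξ₁ − 1ξ₂ = 12.5 → ξ₂ = (1·101.6 − 12.5)/1 = 89.11 kmol.
Outlet amounts (n = n₀ + Σ ν·ξ):
  A: 384.9 − 2(101.6) = 181.7
  B: 0 + 1(101.6) − 1(89.11) = 12.5
  C: 0 + 1(89.11) = 89.11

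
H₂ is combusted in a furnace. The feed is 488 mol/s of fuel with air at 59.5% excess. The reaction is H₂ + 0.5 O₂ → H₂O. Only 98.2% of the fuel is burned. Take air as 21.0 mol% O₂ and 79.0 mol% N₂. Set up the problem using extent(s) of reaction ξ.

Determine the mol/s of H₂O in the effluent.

479 mol/s

Stoichiometric O₂ = 0.5 × 488 = 244 mol/s; O₂ fed = 244 × 1.595 = 389.2 mol/s.
N₂ fed = 389.2 × 79/21 = 1464 mol/s.
Fuel reacted = 0.982 × 488 → ξ = 479.2 mol/s.
Outlet (n = n₀ + ν ξ):
  H₂: 488 − 1(479.2) = 8.784
  O₂: 389.2 − 0.5(479.2) = 149.6
  N₂: 1464 (inert)
  H₂O: 0 + 1(479.2) = 479.2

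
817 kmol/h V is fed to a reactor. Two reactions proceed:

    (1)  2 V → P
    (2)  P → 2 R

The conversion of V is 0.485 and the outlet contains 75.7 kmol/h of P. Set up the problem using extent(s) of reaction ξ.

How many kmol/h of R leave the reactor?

245 kmol/h

Conversion of V: V consumed = 2ξ₁ = 0.485 × 817 → ξ₁ = 198.1 kmol/h.
P balance: n_P = 0 + 1ξ₁ − 1ξ₂ = 75.7 → ξ₂ = (1·198.1 − 75.7)/1 = 122.4 kmol/h.
Outlet amounts (n = n₀ + Σ ν·ξ):
  V: 817 − 2(198.1) = 420.8
  P: 0 + 1(198.1) − 1(122.4) = 75.7
  R: 0 + 2(122.4) = 244.8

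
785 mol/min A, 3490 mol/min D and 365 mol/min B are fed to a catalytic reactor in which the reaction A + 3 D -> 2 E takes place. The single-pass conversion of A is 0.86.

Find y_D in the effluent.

A reacted = 0.86 × 785 = 675.1 mol/min; ν_A = −1, so ξ = 675.1/1 = 675.1 mol/min.
Outlet amounts (n = n₀ + ν ξ):
  A: 785 − 1(675.1) = 109.9
  D: 3490 − 3(675.1) = 1465
  E: 0 + 2(675.1) = 1350
  B: 365 (inert)
Total out = 3290 mol/min; y_D = 1465 / 3290 = 0.4452.

0.445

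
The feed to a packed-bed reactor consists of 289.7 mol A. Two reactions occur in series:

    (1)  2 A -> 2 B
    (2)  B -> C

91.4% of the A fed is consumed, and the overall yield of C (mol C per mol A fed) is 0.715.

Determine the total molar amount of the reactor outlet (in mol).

Conversion of A: A consumed = 2ξ₁ = 0.914 × 289.7 → ξ₁ = 132.4 mol.
Yield of C: 1ξ₂ / 289.7 = 0.715 → ξ₂ = 207.1 mol.
Outlet amounts (n = n₀ + Σ ν·ξ):
  A: 289.7 − 2(132.4) = 24.91
  B: 0 + 2(132.4) − 1(207.1) = 57.65
  C: 0 + 1(207.1) = 207.1
Total out = 24.91 + 57.65 + 207.1 = 289.7 mol.

290 mol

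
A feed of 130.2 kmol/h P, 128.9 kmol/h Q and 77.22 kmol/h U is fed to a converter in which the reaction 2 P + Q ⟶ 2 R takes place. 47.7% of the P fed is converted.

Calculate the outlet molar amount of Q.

97.8 kmol/h

P reacted = 0.477 × 130.2 = 62.11 kmol/h; ν_P = −2, so ξ = 62.11/2 = 31.05 kmol/h.
Outlet amounts (n = n₀ + ν ξ):
  P: 130.2 − 2(31.05) = 68.09
  Q: 128.9 − 1(31.05) = 97.85
  R: 0 + 2(31.05) = 62.11
  U: 77.22 (inert)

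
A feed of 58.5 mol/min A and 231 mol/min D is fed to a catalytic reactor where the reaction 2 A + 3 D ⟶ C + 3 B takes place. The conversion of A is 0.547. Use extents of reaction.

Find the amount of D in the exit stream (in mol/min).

183 mol/min

A reacted = 0.547 × 58.5 = 32 mol/min; ν_A = −2, so ξ = 32/2 = 16 mol/min.
Outlet amounts (n = n₀ + ν ξ):
  A: 58.5 − 2(16) = 26.5
  D: 231 − 3(16) = 183
  C: 0 + 1(16) = 16
  B: 0 + 3(16) = 48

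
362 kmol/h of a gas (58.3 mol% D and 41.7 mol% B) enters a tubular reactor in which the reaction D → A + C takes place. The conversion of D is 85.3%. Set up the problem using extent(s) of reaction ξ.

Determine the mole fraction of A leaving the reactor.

D reacted = 0.853 × 211 = 180 kmol/h; ν_D = −1, so ξ = 180/1 = 180 kmol/h.
Outlet amounts (n = n₀ + ν ξ):
  D: 211 − 1(180) = 31.02
  A: 0 + 1(180) = 180
  C: 0 + 1(180) = 180
  B: 151 (inert)
Total out = 542 kmol/h; y_A = 180 / 542 = 0.3321.

0.332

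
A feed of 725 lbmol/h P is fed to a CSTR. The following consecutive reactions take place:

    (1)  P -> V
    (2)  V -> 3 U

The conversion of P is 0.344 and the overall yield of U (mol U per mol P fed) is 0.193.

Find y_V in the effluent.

0.248

Conversion of P: P consumed = 1ξ₁ = 0.344 × 725 → ξ₁ = 249.4 lbmol/h.
Yield of U: 3ξ₂ / 725 = 0.193 → ξ₂ = 46.64 lbmol/h.
Outlet amounts (n = n₀ + Σ ν·ξ):
  P: 725 − 1(249.4) = 475.6
  V: 0 + 1(249.4) − 1(46.64) = 202.8
  U: 0 + 3(46.64) = 139.9
Total out = 818.3 lbmol/h; y_V = 202.8 / 818.3 = 0.2478.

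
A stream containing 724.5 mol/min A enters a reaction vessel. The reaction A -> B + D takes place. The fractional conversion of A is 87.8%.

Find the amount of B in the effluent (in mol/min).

636 mol/min

A reacted = 0.878 × 724.5 = 636.1 mol/min; ν_A = −1, so ξ = 636.1/1 = 636.1 mol/min.
Outlet amounts (n = n₀ + ν ξ):
  A: 724.5 − 1(636.1) = 88.39
  B: 0 + 1(636.1) = 636.1
  D: 0 + 1(636.1) = 636.1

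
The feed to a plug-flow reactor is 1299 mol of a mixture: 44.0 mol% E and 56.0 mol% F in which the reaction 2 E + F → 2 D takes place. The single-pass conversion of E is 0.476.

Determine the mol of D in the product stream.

272 mol

E reacted = 0.476 × 571.6 = 272.1 mol; ν_E = −2, so ξ = 272.1/2 = 136 mol.
Outlet amounts (n = n₀ + ν ξ):
  E: 571.6 − 2(136) = 299.5
  F: 727.4 − 1(136) = 591.4
  D: 0 + 2(136) = 272.1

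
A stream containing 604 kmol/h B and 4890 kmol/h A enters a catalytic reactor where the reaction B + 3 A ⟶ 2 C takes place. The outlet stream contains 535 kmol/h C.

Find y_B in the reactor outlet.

0.0679

For C: n = n₀ + 2ξ → 535 = 0 + 2ξ, giving ξ = 267.5 kmol/h.
Outlet amounts (n = n₀ + ν ξ):
  B: 604 − 1(267.5) = 336.5
  A: 4890 − 3(267.5) = 4088
  C: 0 + 2(267.5) = 535
Total out = 4959 kmol/h; y_B = 336.5 / 4959 = 0.06786.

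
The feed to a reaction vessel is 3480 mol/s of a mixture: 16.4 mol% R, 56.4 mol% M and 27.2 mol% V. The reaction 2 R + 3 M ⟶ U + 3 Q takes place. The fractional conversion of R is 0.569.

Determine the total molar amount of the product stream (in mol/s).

3320 mol/s

R reacted = 0.569 × 570.7 = 324.7 mol/s; ν_R = −2, so ξ = 324.7/2 = 162.4 mol/s.
Outlet amounts (n = n₀ + ν ξ):
  R: 570.7 − 2(162.4) = 246
  M: 1963 − 3(162.4) = 1476
  U: 0 + 1(162.4) = 162.4
  Q: 0 + 3(162.4) = 487.1
  V: 946.6 (inert)
Total out = 246 + 1476 + 162.4 + 487.1 + 946.6 = 3318 mol/s.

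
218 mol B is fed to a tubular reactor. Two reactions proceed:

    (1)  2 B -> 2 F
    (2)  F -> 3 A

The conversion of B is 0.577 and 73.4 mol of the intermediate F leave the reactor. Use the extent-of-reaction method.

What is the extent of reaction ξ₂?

ξ₂ = 52.4 mol

Conversion of B: B consumed = 2ξ₁ = 0.577 × 218 → ξ₁ = 62.89 mol.
F balance: n_F = 0 + 2ξ₁ − 1ξ₂ = 73.4 → ξ₂ = (2·62.89 − 73.4)/1 = 52.39 mol.
Outlet amounts (n = n₀ + Σ ν·ξ):
  B: 218 − 2(62.89) = 92.21
  F: 0 + 2(62.89) − 1(52.39) = 73.4
  A: 0 + 3(52.39) = 157.2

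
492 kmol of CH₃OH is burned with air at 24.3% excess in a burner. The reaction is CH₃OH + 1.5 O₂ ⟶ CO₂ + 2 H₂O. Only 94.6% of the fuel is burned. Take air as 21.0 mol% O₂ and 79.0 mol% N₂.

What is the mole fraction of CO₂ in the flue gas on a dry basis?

Stoichiometric O₂ = 1.5 × 492 = 738 kmol; O₂ fed = 738 × 1.243 = 917.3 kmol.
N₂ fed = 917.3 × 79/21 = 3451 kmol.
Fuel reacted = 0.946 × 492 → ξ = 465.4 kmol.
Outlet (n = n₀ + ν ξ):
  CH₃OH: 492 − 1(465.4) = 26.57
  O₂: 917.3 − 1.5(465.4) = 219.2
  N₂: 3451 (inert)
  CO₂: 0 + 1(465.4) = 465.4
  H₂O: 0 + 2(465.4) = 930.9
Dry total = 4162 kmol; y_CO₂ (dry) = 465.4 / 4162 = 0.1118.

0.112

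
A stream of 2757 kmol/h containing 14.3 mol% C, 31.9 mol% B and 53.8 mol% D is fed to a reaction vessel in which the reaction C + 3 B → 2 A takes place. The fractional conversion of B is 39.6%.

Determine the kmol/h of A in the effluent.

B reacted = 0.396 × 879.5 = 348.3 kmol/h; ν_B = −3, so ξ = 348.3/3 = 116.1 kmol/h.
Outlet amounts (n = n₀ + ν ξ):
  C: 394.3 − 1(116.1) = 278.2
  B: 879.5 − 3(116.1) = 531.2
  A: 0 + 2(116.1) = 232.2
  D: 1483 (inert)

232 kmol/h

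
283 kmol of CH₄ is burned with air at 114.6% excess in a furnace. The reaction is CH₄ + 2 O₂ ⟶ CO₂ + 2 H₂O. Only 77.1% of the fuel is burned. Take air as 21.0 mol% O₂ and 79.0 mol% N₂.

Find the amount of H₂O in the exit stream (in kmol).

436 kmol

Stoichiometric O₂ = 2 × 283 = 566 kmol; O₂ fed = 566 × 2.146 = 1215 kmol.
N₂ fed = 1215 × 79/21 = 4569 kmol.
Fuel reacted = 0.771 × 283 → ξ = 218.2 kmol.
Outlet (n = n₀ + ν ξ):
  CH₄: 283 − 1(218.2) = 64.81
  O₂: 1215 − 2(218.2) = 778.2
  N₂: 4569 (inert)
  CO₂: 0 + 1(218.2) = 218.2
  H₂O: 0 + 2(218.2) = 436.4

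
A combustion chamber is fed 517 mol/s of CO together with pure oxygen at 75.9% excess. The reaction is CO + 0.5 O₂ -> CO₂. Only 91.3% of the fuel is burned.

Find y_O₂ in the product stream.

Stoichiometric O₂ = 0.5 × 517 = 258.5 mol/s; O₂ fed = 258.5 × 1.759 = 454.7 mol/s.
Fuel reacted = 0.913 × 517 → ξ = 472 mol/s.
Outlet (n = n₀ + ν ξ):
  CO: 517 − 1(472) = 44.98
  O₂: 454.7 − 0.5(472) = 218.7
  CO₂: 0 + 1(472) = 472
Total out = 735.7 mol/s; y_O₂ = 218.7 / 735.7 = 0.2973.

0.297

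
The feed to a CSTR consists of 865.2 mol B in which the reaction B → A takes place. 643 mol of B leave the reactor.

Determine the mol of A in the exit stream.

For B: n = n₀ − 1ξ → 643 = 865.2 − 1ξ, giving ξ = 222.2 mol.
Outlet amounts (n = n₀ + ν ξ):
  B: 865.2 − 1(222.2) = 643
  A: 0 + 1(222.2) = 222.2

222 mol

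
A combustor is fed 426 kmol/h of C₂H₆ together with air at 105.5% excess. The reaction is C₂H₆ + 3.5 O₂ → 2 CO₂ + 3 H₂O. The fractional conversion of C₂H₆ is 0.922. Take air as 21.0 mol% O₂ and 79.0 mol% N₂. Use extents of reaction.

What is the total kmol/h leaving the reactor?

15200 kmol/h

Stoichiometric O₂ = 3.5 × 426 = 1491 kmol/h; O₂ fed = 1491 × 2.055 = 3064 kmol/h.
N₂ fed = 3064 × 79/21 = 11530 kmol/h.
Fuel reacted = 0.922 × 426 → ξ = 392.8 kmol/h.
Outlet (n = n₀ + ν ξ):
  C₂H₆: 426 − 1(392.8) = 33.23
  O₂: 3064 − 3.5(392.8) = 1689
  N₂: 11530 (inert)
  CO₂: 0 + 2(392.8) = 785.5
  H₂O: 0 + 3(392.8) = 1178
Total out = 33.23 + 1689 + 11530 + 785.5 + 1178 = 15210 kmol/h.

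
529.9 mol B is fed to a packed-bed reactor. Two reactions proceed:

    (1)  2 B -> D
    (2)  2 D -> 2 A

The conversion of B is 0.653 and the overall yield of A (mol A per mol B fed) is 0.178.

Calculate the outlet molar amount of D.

78.7 mol

Conversion of B: B consumed = 2ξ₁ = 0.653 × 529.9 → ξ₁ = 173 mol.
Yield of A: 2ξ₂ / 529.9 = 0.178 → ξ₂ = 47.16 mol.
Outlet amounts (n = n₀ + Σ ν·ξ):
  B: 529.9 − 2(173) = 183.9
  D: 0 + 1(173) − 2(47.16) = 78.69
  A: 0 + 2(47.16) = 94.32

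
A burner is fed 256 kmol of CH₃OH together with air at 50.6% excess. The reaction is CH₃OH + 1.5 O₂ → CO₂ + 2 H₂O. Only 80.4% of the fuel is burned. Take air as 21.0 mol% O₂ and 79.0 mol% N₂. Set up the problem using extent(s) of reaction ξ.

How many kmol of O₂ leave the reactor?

Stoichiometric O₂ = 1.5 × 256 = 384 kmol; O₂ fed = 384 × 1.506 = 578.3 kmol.
N₂ fed = 578.3 × 79/21 = 2176 kmol.
Fuel reacted = 0.804 × 256 → ξ = 205.8 kmol.
Outlet (n = n₀ + ν ξ):
  CH₃OH: 256 − 1(205.8) = 50.18
  O₂: 578.3 − 1.5(205.8) = 269.6
  N₂: 2176 (inert)
  CO₂: 0 + 1(205.8) = 205.8
  H₂O: 0 + 2(205.8) = 411.6

270 kmol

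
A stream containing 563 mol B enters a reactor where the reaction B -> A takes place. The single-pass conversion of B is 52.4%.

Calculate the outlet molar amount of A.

B reacted = 0.524 × 563 = 295 mol; ν_B = −1, so ξ = 295/1 = 295 mol.
Outlet amounts (n = n₀ + ν ξ):
  B: 563 − 1(295) = 268
  A: 0 + 1(295) = 295

295 mol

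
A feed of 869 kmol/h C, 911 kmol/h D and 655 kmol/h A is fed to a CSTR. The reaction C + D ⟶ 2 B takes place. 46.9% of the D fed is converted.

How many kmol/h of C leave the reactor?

D reacted = 0.469 × 911 = 427.3 kmol/h; ν_D = −1, so ξ = 427.3/1 = 427.3 kmol/h.
Outlet amounts (n = n₀ + ν ξ):
  C: 869 − 1(427.3) = 441.7
  D: 911 − 1(427.3) = 483.7
  B: 0 + 2(427.3) = 854.5
  A: 655 (inert)

442 kmol/h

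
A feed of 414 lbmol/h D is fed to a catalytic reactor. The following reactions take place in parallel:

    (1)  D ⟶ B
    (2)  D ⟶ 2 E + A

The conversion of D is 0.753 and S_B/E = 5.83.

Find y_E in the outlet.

0.106

Conversion of D: D consumed = 0.753 × 414 = 311.7 lbmol/h = 1ξ₁ + 1ξ₂.
Selectivity: 1ξ₁ / (2ξ₂) = 5.83 → ξ₁ = 11.66 ξ₂.
Substitute: (1·11.66 + 1) ξ₂ = 311.7 → ξ₂ = 24.62 lbmol/h, ξ₁ = 287.1 lbmol/h.
Outlet amounts (n = n₀ + Σ ν·ξ):
  D: 414 − 1(287.1) − 1(24.62) = 102.3
  B: 0 + 1(287.1) = 287.1
  E: 0 + 2(24.62) = 49.25
  A: 0 + 1(24.62) = 24.62
Total out = 463.2 lbmol/h; y_E = 49.25 / 463.2 = 0.1063.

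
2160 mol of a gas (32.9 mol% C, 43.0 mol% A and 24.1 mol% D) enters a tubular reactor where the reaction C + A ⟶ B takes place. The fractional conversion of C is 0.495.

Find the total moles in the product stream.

C reacted = 0.495 × 710.6 = 351.8 mol; ν_C = −1, so ξ = 351.8/1 = 351.8 mol.
Outlet amounts (n = n₀ + ν ξ):
  C: 710.6 − 1(351.8) = 358.9
  A: 928.8 − 1(351.8) = 577
  B: 0 + 1(351.8) = 351.8
  D: 520.6 (inert)
Total out = 358.9 + 577 + 351.8 + 520.6 = 1808 mol.

1810 mol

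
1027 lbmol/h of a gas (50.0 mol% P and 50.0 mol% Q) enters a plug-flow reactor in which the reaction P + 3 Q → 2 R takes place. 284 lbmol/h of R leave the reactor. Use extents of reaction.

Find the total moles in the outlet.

743 lbmol/h

For R: n = n₀ + 2ξ → 284 = 0 + 2ξ, giving ξ = 142 lbmol/h.
Outlet amounts (n = n₀ + ν ξ):
  P: 513.5 − 1(142) = 371.5
  Q: 513.5 − 3(142) = 87.5
  R: 0 + 2(142) = 284
Total out = 371.5 + 87.5 + 284 = 743 lbmol/h.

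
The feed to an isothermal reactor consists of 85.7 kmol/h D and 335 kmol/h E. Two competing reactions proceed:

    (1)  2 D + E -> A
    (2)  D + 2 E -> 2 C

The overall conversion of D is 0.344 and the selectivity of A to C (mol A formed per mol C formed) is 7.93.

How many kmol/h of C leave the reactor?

Conversion of D: D consumed = 0.344 × 85.7 = 29.48 kmol/h = 2ξ₁ + 1ξ₂.
Selectivity: 1ξ₁ / (2ξ₂) = 7.93 → ξ₁ = 15.86 ξ₂.
Substitute: (2·15.86 + 1) ξ₂ = 29.48 → ξ₂ = 0.901 kmol/h, ξ₁ = 14.29 kmol/h.
Outlet amounts (n = n₀ + Σ ν·ξ):
  D: 85.7 − 2(14.29) − 1(0.901) = 56.22
  E: 335 − 1(14.29) − 2(0.901) = 318.9
  A: 0 + 1(14.29) = 14.29
  C: 0 + 2(0.901) = 1.802

1.8 kmol/h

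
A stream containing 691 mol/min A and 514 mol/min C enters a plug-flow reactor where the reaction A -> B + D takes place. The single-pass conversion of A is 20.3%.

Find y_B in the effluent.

A reacted = 0.203 × 691 = 140.3 mol/min; ν_A = −1, so ξ = 140.3/1 = 140.3 mol/min.
Outlet amounts (n = n₀ + ν ξ):
  A: 691 − 1(140.3) = 550.7
  B: 0 + 1(140.3) = 140.3
  D: 0 + 1(140.3) = 140.3
  C: 514 (inert)
Total out = 1345 mol/min; y_B = 140.3 / 1345 = 0.1043.

0.104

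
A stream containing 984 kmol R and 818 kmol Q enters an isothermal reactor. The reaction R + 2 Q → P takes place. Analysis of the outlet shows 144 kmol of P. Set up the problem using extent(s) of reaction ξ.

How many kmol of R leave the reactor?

For P: n = n₀ + 1ξ → 144 = 0 + 1ξ, giving ξ = 144 kmol.
Outlet amounts (n = n₀ + ν ξ):
  R: 984 − 1(144) = 840
  Q: 818 − 2(144) = 530
  P: 0 + 1(144) = 144

840 kmol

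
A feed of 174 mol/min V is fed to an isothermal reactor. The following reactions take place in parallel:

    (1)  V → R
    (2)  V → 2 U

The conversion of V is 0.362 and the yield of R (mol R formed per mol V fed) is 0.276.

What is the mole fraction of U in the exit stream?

0.158

Yield of R: 1ξ₁ / 174 = 0.276 → ξ₁ = 48.02 mol/min.
Conversion of V: 1ξ₁ + 1ξ₂ = 0.362 × 174 = 62.99 → ξ₂ = 14.96 mol/min.
Outlet amounts (n = n₀ + Σ ν·ξ):
  V: 174 − 1(48.02) − 1(14.96) = 111
  R: 0 + 1(48.02) = 48.02
  U: 0 + 2(14.96) = 29.93
Total out = 189 mol/min; y_U = 29.93 / 189 = 0.1584.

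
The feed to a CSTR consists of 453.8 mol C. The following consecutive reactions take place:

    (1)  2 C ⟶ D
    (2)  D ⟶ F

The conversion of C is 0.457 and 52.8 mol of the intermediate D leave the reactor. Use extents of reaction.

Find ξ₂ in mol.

Conversion of C: C consumed = 2ξ₁ = 0.457 × 453.8 → ξ₁ = 103.7 mol.
D balance: n_D = 0 + 1ξ₁ − 1ξ₂ = 52.8 → ξ₂ = (1·103.7 − 52.8)/1 = 50.89 mol.
Outlet amounts (n = n₀ + Σ ν·ξ):
  C: 453.8 − 2(103.7) = 246.4
  D: 0 + 1(103.7) − 1(50.89) = 52.8
  F: 0 + 1(50.89) = 50.89

ξ₂ = 50.9 mol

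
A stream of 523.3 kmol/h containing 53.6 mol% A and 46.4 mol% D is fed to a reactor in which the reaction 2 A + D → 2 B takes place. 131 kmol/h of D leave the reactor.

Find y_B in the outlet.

0.543

For D: n = n₀ − 1ξ → 131 = 242.8 − 1ξ, giving ξ = 111.8 kmol/h.
Outlet amounts (n = n₀ + ν ξ):
  A: 280.5 − 2(111.8) = 56.87
  D: 242.8 − 1(111.8) = 131
  B: 0 + 2(111.8) = 223.6
Total out = 411.5 kmol/h; y_B = 223.6 / 411.5 = 0.5434.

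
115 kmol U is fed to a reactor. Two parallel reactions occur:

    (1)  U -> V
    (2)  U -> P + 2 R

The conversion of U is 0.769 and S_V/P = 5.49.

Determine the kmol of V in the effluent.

74.8 kmol

Conversion of U: U consumed = 0.769 × 115 = 88.44 kmol = 1ξ₁ + 1ξ₂.
Selectivity: 1ξ₁ / (1ξ₂) = 5.49 → ξ₁ = 5.49 ξ₂.
Substitute: (1·5.49 + 1) ξ₂ = 88.44 → ξ₂ = 13.63 kmol, ξ₁ = 74.81 kmol.
Outlet amounts (n = n₀ + Σ ν·ξ):
  U: 115 − 1(74.81) − 1(13.63) = 26.56
  V: 0 + 1(74.81) = 74.81
  P: 0 + 1(13.63) = 13.63
  R: 0 + 2(13.63) = 27.25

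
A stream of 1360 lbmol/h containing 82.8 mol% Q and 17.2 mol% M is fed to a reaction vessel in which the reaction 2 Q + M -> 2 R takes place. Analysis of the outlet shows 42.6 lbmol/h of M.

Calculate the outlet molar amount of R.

383 lbmol/h

For M: n = n₀ − 1ξ → 42.6 = 233.9 − 1ξ, giving ξ = 191.3 lbmol/h.
Outlet amounts (n = n₀ + ν ξ):
  Q: 1126 − 2(191.3) = 743.4
  M: 233.9 − 1(191.3) = 42.6
  R: 0 + 2(191.3) = 382.6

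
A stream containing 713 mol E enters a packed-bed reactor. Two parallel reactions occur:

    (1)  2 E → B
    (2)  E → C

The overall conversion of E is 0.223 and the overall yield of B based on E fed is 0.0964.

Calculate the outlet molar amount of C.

21.5 mol

Yield of B: 1ξ₁ / 713 = 0.0964 → ξ₁ = 68.73 mol.
Conversion of E: 2ξ₁ + 1ξ₂ = 0.223 × 713 = 159 → ξ₂ = 21.53 mol.
Outlet amounts (n = n₀ + Σ ν·ξ):
  E: 713 − 2(68.73) − 1(21.53) = 554
  B: 0 + 1(68.73) = 68.73
  C: 0 + 1(21.53) = 21.53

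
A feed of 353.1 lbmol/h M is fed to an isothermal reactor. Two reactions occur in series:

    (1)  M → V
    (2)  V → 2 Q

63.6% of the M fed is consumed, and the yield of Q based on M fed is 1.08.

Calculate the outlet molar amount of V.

33.9 lbmol/h

Conversion of M: M consumed = 1ξ₁ = 0.636 × 353.1 → ξ₁ = 224.6 lbmol/h.
Yield of Q: 2ξ₂ / 353.1 = 1.08 → ξ₂ = 190.7 lbmol/h.
Outlet amounts (n = n₀ + Σ ν·ξ):
  M: 353.1 − 1(224.6) = 128.5
  V: 0 + 1(224.6) − 1(190.7) = 33.9
  Q: 0 + 2(190.7) = 381.3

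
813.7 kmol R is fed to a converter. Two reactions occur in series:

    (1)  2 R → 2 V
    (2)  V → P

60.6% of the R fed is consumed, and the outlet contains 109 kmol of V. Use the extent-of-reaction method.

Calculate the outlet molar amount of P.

Conversion of R: R consumed = 2ξ₁ = 0.606 × 813.7 → ξ₁ = 246.6 kmol.
V balance: n_V = 0 + 2ξ₁ − 1ξ₂ = 109 → ξ₂ = (2·246.6 − 109)/1 = 384.1 kmol.
Outlet amounts (n = n₀ + Σ ν·ξ):
  R: 813.7 − 2(246.6) = 320.6
  V: 0 + 2(246.6) − 1(384.1) = 109
  P: 0 + 1(384.1) = 384.1

384 kmol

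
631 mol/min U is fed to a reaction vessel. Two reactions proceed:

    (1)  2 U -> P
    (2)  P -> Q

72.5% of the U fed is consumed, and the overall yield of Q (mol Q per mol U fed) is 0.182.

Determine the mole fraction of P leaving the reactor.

0.283

Conversion of U: U consumed = 2ξ₁ = 0.725 × 631 → ξ₁ = 228.7 mol/min.
Yield of Q: 1ξ₂ / 631 = 0.182 → ξ₂ = 114.8 mol/min.
Outlet amounts (n = n₀ + Σ ν·ξ):
  U: 631 − 2(228.7) = 173.5
  P: 0 + 1(228.7) − 1(114.8) = 113.9
  Q: 0 + 1(114.8) = 114.8
Total out = 402.3 mol/min; y_P = 113.9 / 402.3 = 0.2831.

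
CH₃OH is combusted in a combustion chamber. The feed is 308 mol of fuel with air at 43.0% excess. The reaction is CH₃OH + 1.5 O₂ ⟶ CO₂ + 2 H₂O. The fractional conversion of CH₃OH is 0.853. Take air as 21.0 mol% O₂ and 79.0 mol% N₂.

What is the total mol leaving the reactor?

Stoichiometric O₂ = 1.5 × 308 = 462 mol; O₂ fed = 462 × 1.430 = 660.7 mol.
N₂ fed = 660.7 × 79/21 = 2485 mol.
Fuel reacted = 0.853 × 308 → ξ = 262.7 mol.
Outlet (n = n₀ + ν ξ):
  CH₃OH: 308 − 1(262.7) = 45.28
  O₂: 660.7 − 1.5(262.7) = 266.6
  N₂: 2485 (inert)
  CO₂: 0 + 1(262.7) = 262.7
  H₂O: 0 + 2(262.7) = 525.4
Total out = 45.28 + 266.6 + 2485 + 262.7 + 525.4 = 3585 mol.

3590 mol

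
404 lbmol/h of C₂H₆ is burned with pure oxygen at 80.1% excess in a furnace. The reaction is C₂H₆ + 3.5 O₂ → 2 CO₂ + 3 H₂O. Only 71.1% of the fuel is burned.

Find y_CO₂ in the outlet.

Stoichiometric O₂ = 3.5 × 404 = 1414 lbmol/h; O₂ fed = 1414 × 1.801 = 2547 lbmol/h.
Fuel reacted = 0.711 × 404 → ξ = 287.2 lbmol/h.
Outlet (n = n₀ + ν ξ):
  C₂H₆: 404 − 1(287.2) = 116.8
  O₂: 2547 − 3.5(287.2) = 1541
  CO₂: 0 + 2(287.2) = 574.5
  H₂O: 0 + 3(287.2) = 861.7
Total out = 3094 lbmol/h; y_CO₂ = 574.5 / 3094 = 0.1857.

0.186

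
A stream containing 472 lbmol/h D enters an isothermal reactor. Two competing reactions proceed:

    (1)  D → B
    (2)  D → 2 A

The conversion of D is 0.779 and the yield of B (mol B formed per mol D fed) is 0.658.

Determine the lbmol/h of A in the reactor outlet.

114 lbmol/h

Yield of B: 1ξ₁ / 472 = 0.658 → ξ₁ = 310.6 lbmol/h.
Conversion of D: 1ξ₁ + 1ξ₂ = 0.779 × 472 = 367.7 → ξ₂ = 57.11 lbmol/h.
Outlet amounts (n = n₀ + Σ ν·ξ):
  D: 472 − 1(310.6) − 1(57.11) = 104.3
  B: 0 + 1(310.6) = 310.6
  A: 0 + 2(57.11) = 114.2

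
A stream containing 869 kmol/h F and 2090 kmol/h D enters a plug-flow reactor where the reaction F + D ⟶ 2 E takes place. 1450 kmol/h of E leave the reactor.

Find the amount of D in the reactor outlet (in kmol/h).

For E: n = n₀ + 2ξ → 1450 = 0 + 2ξ, giving ξ = 725 kmol/h.
Outlet amounts (n = n₀ + ν ξ):
  F: 869 − 1(725) = 144
  D: 2090 − 1(725) = 1365
  E: 0 + 2(725) = 1450

1360 kmol/h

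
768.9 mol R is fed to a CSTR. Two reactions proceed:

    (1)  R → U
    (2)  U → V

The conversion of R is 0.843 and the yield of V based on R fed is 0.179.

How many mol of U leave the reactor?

Conversion of R: R consumed = 1ξ₁ = 0.843 × 768.9 → ξ₁ = 648.2 mol.
Yield of V: 1ξ₂ / 768.9 = 0.179 → ξ₂ = 137.6 mol.
Outlet amounts (n = n₀ + Σ ν·ξ):
  R: 768.9 − 1(648.2) = 120.7
  U: 0 + 1(648.2) − 1(137.6) = 510.5
  V: 0 + 1(137.6) = 137.6

511 mol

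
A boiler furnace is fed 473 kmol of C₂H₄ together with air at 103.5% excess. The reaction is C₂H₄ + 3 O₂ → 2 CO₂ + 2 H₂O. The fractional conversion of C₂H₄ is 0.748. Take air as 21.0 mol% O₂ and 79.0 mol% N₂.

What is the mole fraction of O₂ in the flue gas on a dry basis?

0.135

Stoichiometric O₂ = 3 × 473 = 1419 kmol; O₂ fed = 1419 × 2.035 = 2888 kmol.
N₂ fed = 2888 × 79/21 = 10860 kmol.
Fuel reacted = 0.748 × 473 → ξ = 353.8 kmol.
Outlet (n = n₀ + ν ξ):
  C₂H₄: 473 − 1(353.8) = 119.2
  O₂: 2888 − 3(353.8) = 1826
  N₂: 10860 (inert)
  CO₂: 0 + 2(353.8) = 707.6
  H₂O: 0 + 2(353.8) = 707.6
Dry total = 13520 kmol; y_O₂ (dry) = 1826 / 13520 = 0.1351.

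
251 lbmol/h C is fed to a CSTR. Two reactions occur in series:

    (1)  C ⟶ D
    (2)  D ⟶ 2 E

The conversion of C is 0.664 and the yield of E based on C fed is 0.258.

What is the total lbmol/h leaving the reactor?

283 lbmol/h

Conversion of C: C consumed = 1ξ₁ = 0.664 × 251 → ξ₁ = 166.7 lbmol/h.
Yield of E: 2ξ₂ / 251 = 0.258 → ξ₂ = 32.38 lbmol/h.
Outlet amounts (n = n₀ + Σ ν·ξ):
  C: 251 − 1(166.7) = 84.34
  D: 0 + 1(166.7) − 1(32.38) = 134.3
  E: 0 + 2(32.38) = 64.76
Total out = 84.34 + 134.3 + 64.76 = 283.4 lbmol/h.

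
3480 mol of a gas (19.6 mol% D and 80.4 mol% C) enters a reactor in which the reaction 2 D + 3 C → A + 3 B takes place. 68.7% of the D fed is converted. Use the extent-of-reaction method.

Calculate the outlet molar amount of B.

D reacted = 0.687 × 682.1 = 468.6 mol; ν_D = −2, so ξ = 468.6/2 = 234.3 mol.
Outlet amounts (n = n₀ + ν ξ):
  D: 682.1 − 2(234.3) = 213.5
  C: 2798 − 3(234.3) = 2095
  A: 0 + 1(234.3) = 234.3
  B: 0 + 3(234.3) = 702.9

703 mol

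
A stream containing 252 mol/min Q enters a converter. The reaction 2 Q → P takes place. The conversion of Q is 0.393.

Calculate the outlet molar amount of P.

49.5 mol/min

Q reacted = 0.393 × 252 = 99.04 mol/min; ν_Q = −2, so ξ = 99.04/2 = 49.52 mol/min.
Outlet amounts (n = n₀ + ν ξ):
  Q: 252 − 2(49.52) = 153
  P: 0 + 1(49.52) = 49.52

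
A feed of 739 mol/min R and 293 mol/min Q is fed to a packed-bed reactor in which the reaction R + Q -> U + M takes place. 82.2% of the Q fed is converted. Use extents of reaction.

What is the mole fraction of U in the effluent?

0.233

Q reacted = 0.822 × 293 = 240.8 mol/min; ν_Q = −1, so ξ = 240.8/1 = 240.8 mol/min.
Outlet amounts (n = n₀ + ν ξ):
  R: 739 − 1(240.8) = 498.2
  Q: 293 − 1(240.8) = 52.15
  U: 0 + 1(240.8) = 240.8
  M: 0 + 1(240.8) = 240.8
Total out = 1032 mol/min; y_U = 240.8 / 1032 = 0.2334.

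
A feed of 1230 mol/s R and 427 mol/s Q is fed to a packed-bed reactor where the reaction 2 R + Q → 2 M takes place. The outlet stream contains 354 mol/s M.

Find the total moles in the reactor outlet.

1480 mol/s

For M: n = n₀ + 2ξ → 354 = 0 + 2ξ, giving ξ = 177 mol/s.
Outlet amounts (n = n₀ + ν ξ):
  R: 1230 − 2(177) = 876
  Q: 427 − 1(177) = 250
  M: 0 + 2(177) = 354
Total out = 876 + 250 + 354 = 1480 mol/s.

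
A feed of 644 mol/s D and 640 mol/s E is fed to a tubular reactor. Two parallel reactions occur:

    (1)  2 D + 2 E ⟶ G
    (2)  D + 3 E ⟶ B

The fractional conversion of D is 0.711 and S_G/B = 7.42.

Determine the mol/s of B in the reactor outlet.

Conversion of D: D consumed = 0.711 × 644 = 457.9 mol/s = 2ξ₁ + 1ξ₂.
Selectivity: 1ξ₁ / (1ξ₂) = 7.42 → ξ₁ = 7.42 ξ₂.
Substitute: (2·7.42 + 1) ξ₂ = 457.9 → ξ₂ = 28.91 mol/s, ξ₁ = 214.5 mol/s.
Outlet amounts (n = n₀ + Σ ν·ξ):
  D: 644 − 2(214.5) − 1(28.91) = 186.1
  E: 640 − 2(214.5) − 3(28.91) = 124.3
  G: 0 + 1(214.5) = 214.5
  B: 0 + 1(28.91) = 28.91

28.9 mol/s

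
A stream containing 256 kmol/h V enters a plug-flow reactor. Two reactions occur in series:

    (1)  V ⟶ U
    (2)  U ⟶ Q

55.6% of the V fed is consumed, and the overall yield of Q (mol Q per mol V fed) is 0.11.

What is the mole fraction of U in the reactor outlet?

Conversion of V: V consumed = 1ξ₁ = 0.556 × 256 → ξ₁ = 142.3 kmol/h.
Yield of Q: 1ξ₂ / 256 = 0.11 → ξ₂ = 28.16 kmol/h.
Outlet amounts (n = n₀ + Σ ν·ξ):
  V: 256 − 1(142.3) = 113.7
  U: 0 + 1(142.3) − 1(28.16) = 114.2
  Q: 0 + 1(28.16) = 28.16
Total out = 256 kmol/h; y_U = 114.2 / 256 = 0.446.

0.446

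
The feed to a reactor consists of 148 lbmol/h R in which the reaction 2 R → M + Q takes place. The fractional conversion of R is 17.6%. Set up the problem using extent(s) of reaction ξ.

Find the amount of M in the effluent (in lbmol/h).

13 lbmol/h

R reacted = 0.176 × 148 = 26.05 lbmol/h; ν_R = −2, so ξ = 26.05/2 = 13.02 lbmol/h.
Outlet amounts (n = n₀ + ν ξ):
  R: 148 − 2(13.02) = 122
  M: 0 + 1(13.02) = 13.02
  Q: 0 + 1(13.02) = 13.02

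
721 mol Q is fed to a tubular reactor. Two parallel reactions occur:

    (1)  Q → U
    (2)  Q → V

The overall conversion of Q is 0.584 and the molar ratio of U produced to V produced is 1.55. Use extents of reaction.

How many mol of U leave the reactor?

256 mol

Conversion of Q: Q consumed = 0.584 × 721 = 421.1 mol = 1ξ₁ + 1ξ₂.
Selectivity: 1ξ₁ / (1ξ₂) = 1.55 → ξ₁ = 1.55 ξ₂.
Substitute: (1·1.55 + 1) ξ₂ = 421.1 → ξ₂ = 165.1 mol, ξ₁ = 255.9 mol.
Outlet amounts (n = n₀ + Σ ν·ξ):
  Q: 721 − 1(255.9) − 1(165.1) = 299.9
  U: 0 + 1(255.9) = 255.9
  V: 0 + 1(165.1) = 165.1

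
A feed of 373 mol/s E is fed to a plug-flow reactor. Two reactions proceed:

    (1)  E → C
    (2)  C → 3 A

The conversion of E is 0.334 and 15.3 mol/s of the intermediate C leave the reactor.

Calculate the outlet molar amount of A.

Conversion of E: E consumed = 1ξ₁ = 0.334 × 373 → ξ₁ = 124.6 mol/s.
C balance: n_C = 0 + 1ξ₁ − 1ξ₂ = 15.3 → ξ₂ = (1·124.6 − 15.3)/1 = 109.3 mol/s.
Outlet amounts (n = n₀ + Σ ν·ξ):
  E: 373 − 1(124.6) = 248.4
  C: 0 + 1(124.6) − 1(109.3) = 15.3
  A: 0 + 3(109.3) = 327.8

328 mol/s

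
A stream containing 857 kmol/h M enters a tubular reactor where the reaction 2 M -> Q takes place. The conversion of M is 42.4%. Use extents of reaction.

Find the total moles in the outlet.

M reacted = 0.424 × 857 = 363.4 kmol/h; ν_M = −2, so ξ = 363.4/2 = 181.7 kmol/h.
Outlet amounts (n = n₀ + ν ξ):
  M: 857 − 2(181.7) = 493.6
  Q: 0 + 1(181.7) = 181.7
Total out = 493.6 + 181.7 = 675.3 kmol/h.

675 kmol/h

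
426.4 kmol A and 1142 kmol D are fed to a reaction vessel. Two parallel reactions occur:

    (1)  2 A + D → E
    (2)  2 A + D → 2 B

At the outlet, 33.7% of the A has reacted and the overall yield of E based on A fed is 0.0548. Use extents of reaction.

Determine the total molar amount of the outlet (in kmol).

1470 kmol

Yield of E: 1ξ₁ / 426.4 = 0.0548 → ξ₁ = 23.37 kmol.
Conversion of A: 2ξ₁ + 2ξ₂ = 0.337 × 426.4 = 143.7 → ξ₂ = 48.48 kmol.
Outlet amounts (n = n₀ + Σ ν·ξ):
  A: 426.4 − 2(23.37) − 2(48.48) = 282.7
  D: 1142 − 1(23.37) − 1(48.48) = 1070
  E: 0 + 1(23.37) = 23.37
  B: 0 + 2(48.48) = 96.96
Total out = 282.7 + 1070 + 23.37 + 96.96 = 1473 kmol.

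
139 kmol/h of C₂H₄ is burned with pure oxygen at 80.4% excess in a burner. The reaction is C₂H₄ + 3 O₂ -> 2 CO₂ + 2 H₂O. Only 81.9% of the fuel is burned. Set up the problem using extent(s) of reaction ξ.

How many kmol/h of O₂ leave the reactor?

Stoichiometric O₂ = 3 × 139 = 417 kmol/h; O₂ fed = 417 × 1.804 = 752.3 kmol/h.
Fuel reacted = 0.819 × 139 → ξ = 113.8 kmol/h.
Outlet (n = n₀ + ν ξ):
  C₂H₄: 139 − 1(113.8) = 25.16
  O₂: 752.3 − 3(113.8) = 410.7
  CO₂: 0 + 2(113.8) = 227.7
  H₂O: 0 + 2(113.8) = 227.7

411 kmol/h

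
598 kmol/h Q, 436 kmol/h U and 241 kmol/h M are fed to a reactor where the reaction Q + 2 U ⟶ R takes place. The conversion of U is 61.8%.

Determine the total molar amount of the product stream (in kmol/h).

U reacted = 0.618 × 436 = 269.4 kmol/h; ν_U = −2, so ξ = 269.4/2 = 134.7 kmol/h.
Outlet amounts (n = n₀ + ν ξ):
  Q: 598 − 1(134.7) = 463.3
  U: 436 − 2(134.7) = 166.6
  R: 0 + 1(134.7) = 134.7
  M: 241 (inert)
Total out = 463.3 + 166.6 + 134.7 + 241 = 1006 kmol/h.

1010 kmol/h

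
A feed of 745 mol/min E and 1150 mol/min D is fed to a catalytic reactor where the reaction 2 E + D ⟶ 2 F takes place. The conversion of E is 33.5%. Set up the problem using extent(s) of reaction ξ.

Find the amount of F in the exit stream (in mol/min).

E reacted = 0.335 × 745 = 249.6 mol/min; ν_E = −2, so ξ = 249.6/2 = 124.8 mol/min.
Outlet amounts (n = n₀ + ν ξ):
  E: 745 − 2(124.8) = 495.4
  D: 1150 − 1(124.8) = 1025
  F: 0 + 2(124.8) = 249.6

250 mol/min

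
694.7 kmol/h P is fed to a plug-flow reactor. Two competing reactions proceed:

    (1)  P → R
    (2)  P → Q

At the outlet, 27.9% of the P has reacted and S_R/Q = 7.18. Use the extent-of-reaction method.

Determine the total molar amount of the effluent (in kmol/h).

695 kmol/h

Conversion of P: P consumed = 0.279 × 694.7 = 193.8 kmol/h = 1ξ₁ + 1ξ₂.
Selectivity: 1ξ₁ / (1ξ₂) = 7.18 → ξ₁ = 7.18 ξ₂.
Substitute: (1·7.18 + 1) ξ₂ = 193.8 → ξ₂ = 23.69 kmol/h, ξ₁ = 170.1 kmol/h.
Outlet amounts (n = n₀ + Σ ν·ξ):
  P: 694.7 − 1(170.1) − 1(23.69) = 500.9
  R: 0 + 1(170.1) = 170.1
  Q: 0 + 1(23.69) = 23.69
Total out = 500.9 + 170.1 + 23.69 = 694.7 kmol/h.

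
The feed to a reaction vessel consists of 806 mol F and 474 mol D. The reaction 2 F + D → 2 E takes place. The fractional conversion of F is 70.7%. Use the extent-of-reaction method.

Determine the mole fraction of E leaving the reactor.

F reacted = 0.707 × 806 = 569.8 mol; ν_F = −2, so ξ = 569.8/2 = 284.9 mol.
Outlet amounts (n = n₀ + ν ξ):
  F: 806 − 2(284.9) = 236.2
  D: 474 − 1(284.9) = 189.1
  E: 0 + 2(284.9) = 569.8
Total out = 995.1 mol; y_E = 569.8 / 995.1 = 0.5727.

0.573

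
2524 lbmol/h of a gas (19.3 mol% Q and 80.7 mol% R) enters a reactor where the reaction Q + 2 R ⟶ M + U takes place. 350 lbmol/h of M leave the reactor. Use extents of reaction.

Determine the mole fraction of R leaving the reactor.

0.615

For M: n = n₀ + 1ξ → 350 = 0 + 1ξ, giving ξ = 350 lbmol/h.
Outlet amounts (n = n₀ + ν ξ):
  Q: 487.1 − 1(350) = 137.1
  R: 2037 − 2(350) = 1337
  M: 0 + 1(350) = 350
  U: 0 + 1(350) = 350
Total out = 2174 lbmol/h; y_R = 1337 / 2174 = 0.6149.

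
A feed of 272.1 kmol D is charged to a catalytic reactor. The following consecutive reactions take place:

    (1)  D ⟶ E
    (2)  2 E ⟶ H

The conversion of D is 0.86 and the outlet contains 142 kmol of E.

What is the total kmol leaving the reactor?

Conversion of D: D consumed = 1ξ₁ = 0.86 × 272.1 → ξ₁ = 234 kmol.
E balance: n_E = 0 + 1ξ₁ − 2ξ₂ = 142 → ξ₂ = (1·234 − 142)/2 = 46 kmol.
Outlet amounts (n = n₀ + Σ ν·ξ):
  D: 272.1 − 1(234) = 38.09
  E: 0 + 1(234) − 2(46) = 142
  H: 0 + 1(46) = 46
Total out = 38.09 + 142 + 46 = 226.1 kmol.

226 kmol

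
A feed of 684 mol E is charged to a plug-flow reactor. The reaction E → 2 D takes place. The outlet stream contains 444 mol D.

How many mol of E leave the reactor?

For D: n = n₀ + 2ξ → 444 = 0 + 2ξ, giving ξ = 222 mol.
Outlet amounts (n = n₀ + ν ξ):
  E: 684 − 1(222) = 462
  D: 0 + 2(222) = 444

462 mol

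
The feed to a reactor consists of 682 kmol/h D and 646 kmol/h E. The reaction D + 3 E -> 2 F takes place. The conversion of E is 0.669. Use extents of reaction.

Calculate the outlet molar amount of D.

538 kmol/h

E reacted = 0.669 × 646 = 432.2 kmol/h; ν_E = −3, so ξ = 432.2/3 = 144.1 kmol/h.
Outlet amounts (n = n₀ + ν ξ):
  D: 682 − 1(144.1) = 537.9
  E: 646 − 3(144.1) = 213.8
  F: 0 + 2(144.1) = 288.1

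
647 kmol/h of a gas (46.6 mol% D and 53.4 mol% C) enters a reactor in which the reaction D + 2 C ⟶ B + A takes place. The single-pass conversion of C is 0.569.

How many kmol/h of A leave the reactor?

98.3 kmol/h

C reacted = 0.569 × 345.5 = 196.6 kmol/h; ν_C = −2, so ξ = 196.6/2 = 98.29 kmol/h.
Outlet amounts (n = n₀ + ν ξ):
  D: 301.5 − 1(98.29) = 203.2
  C: 345.5 − 2(98.29) = 148.9
  B: 0 + 1(98.29) = 98.29
  A: 0 + 1(98.29) = 98.29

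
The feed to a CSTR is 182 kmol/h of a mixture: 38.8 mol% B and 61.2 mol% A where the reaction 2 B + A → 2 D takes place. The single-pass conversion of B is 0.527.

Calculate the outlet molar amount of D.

37.2 kmol/h

B reacted = 0.527 × 70.62 = 37.21 kmol/h; ν_B = −2, so ξ = 37.21/2 = 18.61 kmol/h.
Outlet amounts (n = n₀ + ν ξ):
  B: 70.62 − 2(18.61) = 33.4
  A: 111.4 − 1(18.61) = 92.78
  D: 0 + 2(18.61) = 37.21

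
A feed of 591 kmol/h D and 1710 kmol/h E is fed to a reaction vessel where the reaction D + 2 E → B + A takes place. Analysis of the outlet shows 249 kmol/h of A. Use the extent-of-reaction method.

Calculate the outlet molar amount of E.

For A: n = n₀ + 1ξ → 249 = 0 + 1ξ, giving ξ = 249 kmol/h.
Outlet amounts (n = n₀ + ν ξ):
  D: 591 − 1(249) = 342
  E: 1710 − 2(249) = 1212
  B: 0 + 1(249) = 249
  A: 0 + 1(249) = 249

1210 kmol/h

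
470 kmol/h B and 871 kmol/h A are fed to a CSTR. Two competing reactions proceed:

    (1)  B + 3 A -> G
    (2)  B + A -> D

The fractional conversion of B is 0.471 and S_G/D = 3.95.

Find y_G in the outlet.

Conversion of B: B consumed = 0.471 × 470 = 221.4 kmol/h = 1ξ₁ + 1ξ₂.
Selectivity: 1ξ₁ / (1ξ₂) = 3.95 → ξ₁ = 3.95 ξ₂.
Substitute: (1·3.95 + 1) ξ₂ = 221.4 → ξ₂ = 44.72 kmol/h, ξ₁ = 176.6 kmol/h.
Outlet amounts (n = n₀ + Σ ν·ξ):
  B: 470 − 1(176.6) − 1(44.72) = 248.6
  A: 871 − 3(176.6) − 1(44.72) = 296.3
  G: 0 + 1(176.6) = 176.6
  D: 0 + 1(44.72) = 44.72
Total out = 766.3 kmol/h; y_G = 176.6 / 766.3 = 0.2305.

0.231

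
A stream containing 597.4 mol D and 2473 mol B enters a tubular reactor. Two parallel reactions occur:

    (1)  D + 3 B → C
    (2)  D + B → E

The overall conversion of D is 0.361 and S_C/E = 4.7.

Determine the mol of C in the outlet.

178 mol

Conversion of D: D consumed = 0.361 × 597.4 = 215.7 mol = 1ξ₁ + 1ξ₂.
Selectivity: 1ξ₁ / (1ξ₂) = 4.7 → ξ₁ = 4.7 ξ₂.
Substitute: (1·4.7 + 1) ξ₂ = 215.7 → ξ₂ = 37.84 mol, ξ₁ = 177.8 mol.
Outlet amounts (n = n₀ + Σ ν·ξ):
  D: 597.4 − 1(177.8) − 1(37.84) = 381.7
  B: 2473 − 3(177.8) − 1(37.84) = 1902
  C: 0 + 1(177.8) = 177.8
  E: 0 + 1(37.84) = 37.84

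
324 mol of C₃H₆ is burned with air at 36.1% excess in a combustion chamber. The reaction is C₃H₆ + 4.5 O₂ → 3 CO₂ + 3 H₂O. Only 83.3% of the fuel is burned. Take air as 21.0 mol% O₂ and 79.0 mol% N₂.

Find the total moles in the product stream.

9910 mol

Stoichiometric O₂ = 4.5 × 324 = 1458 mol; O₂ fed = 1458 × 1.361 = 1984 mol.
N₂ fed = 1984 × 79/21 = 7465 mol.
Fuel reacted = 0.833 × 324 → ξ = 269.9 mol.
Outlet (n = n₀ + ν ξ):
  C₃H₆: 324 − 1(269.9) = 54.11
  O₂: 1984 − 4.5(269.9) = 769.8
  N₂: 7465 (inert)
  CO₂: 0 + 3(269.9) = 809.7
  H₂O: 0 + 3(269.9) = 809.7
Total out = 54.11 + 769.8 + 7465 + 809.7 + 809.7 = 9908 mol.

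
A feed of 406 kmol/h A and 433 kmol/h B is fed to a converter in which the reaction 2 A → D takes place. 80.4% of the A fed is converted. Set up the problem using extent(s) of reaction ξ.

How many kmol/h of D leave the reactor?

163 kmol/h

A reacted = 0.804 × 406 = 326.4 kmol/h; ν_A = −2, so ξ = 326.4/2 = 163.2 kmol/h.
Outlet amounts (n = n₀ + ν ξ):
  A: 406 − 2(163.2) = 79.58
  D: 0 + 1(163.2) = 163.2
  B: 433 (inert)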